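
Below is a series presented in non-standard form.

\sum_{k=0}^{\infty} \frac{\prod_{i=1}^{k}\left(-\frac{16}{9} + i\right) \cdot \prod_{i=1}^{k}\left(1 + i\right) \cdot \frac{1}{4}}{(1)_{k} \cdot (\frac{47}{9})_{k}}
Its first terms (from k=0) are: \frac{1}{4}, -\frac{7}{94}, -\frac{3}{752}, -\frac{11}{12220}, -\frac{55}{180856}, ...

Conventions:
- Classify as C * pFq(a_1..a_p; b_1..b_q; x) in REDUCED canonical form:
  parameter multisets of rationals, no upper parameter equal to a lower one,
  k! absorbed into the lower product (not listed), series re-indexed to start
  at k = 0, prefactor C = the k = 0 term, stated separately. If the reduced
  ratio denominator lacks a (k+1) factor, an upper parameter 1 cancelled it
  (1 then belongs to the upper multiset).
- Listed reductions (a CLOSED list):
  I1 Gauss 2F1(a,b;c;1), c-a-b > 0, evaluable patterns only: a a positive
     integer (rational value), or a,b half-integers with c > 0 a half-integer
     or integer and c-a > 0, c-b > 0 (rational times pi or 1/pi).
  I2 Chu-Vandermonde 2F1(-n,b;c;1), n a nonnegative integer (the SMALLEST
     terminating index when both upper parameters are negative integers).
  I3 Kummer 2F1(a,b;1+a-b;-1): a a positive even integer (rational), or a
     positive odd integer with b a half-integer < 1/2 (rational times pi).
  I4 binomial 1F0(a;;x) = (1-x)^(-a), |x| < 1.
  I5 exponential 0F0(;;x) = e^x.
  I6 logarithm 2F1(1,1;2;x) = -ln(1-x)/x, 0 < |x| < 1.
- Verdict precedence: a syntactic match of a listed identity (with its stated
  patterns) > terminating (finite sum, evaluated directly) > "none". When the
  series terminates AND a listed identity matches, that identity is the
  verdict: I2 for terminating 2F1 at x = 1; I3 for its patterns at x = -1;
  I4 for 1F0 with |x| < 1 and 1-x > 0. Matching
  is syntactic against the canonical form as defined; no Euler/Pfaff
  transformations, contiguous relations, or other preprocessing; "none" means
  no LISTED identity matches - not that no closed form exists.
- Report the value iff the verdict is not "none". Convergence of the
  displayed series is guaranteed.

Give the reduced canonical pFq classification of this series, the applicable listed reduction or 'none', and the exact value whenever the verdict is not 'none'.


This is \frac{1}{4} * 2F1(-\frac{7}{9}, 2; \frac{47}{9}; 1) in reduced canonical form. Verdict: Gauss (I1, integer-parameter pattern) fires (x = 1: the Gamma ratio telescopes since c-a-b = 4 > 0 and a = 2 in Z>0). Exact value: \frac{551}{3240}.

Structural cue: t_0 = \frac{1}{4} here, and (1)_k (prefactor 1/4) is k! itself.
Consecutive-term ratio: r(k) = 1 * (k-\frac{7}{9}) (k+2) / [(k+\frac{47}{9}) (k+1)] - rational; roots negated = parameters, x = 1, C = \frac{1}{4}.


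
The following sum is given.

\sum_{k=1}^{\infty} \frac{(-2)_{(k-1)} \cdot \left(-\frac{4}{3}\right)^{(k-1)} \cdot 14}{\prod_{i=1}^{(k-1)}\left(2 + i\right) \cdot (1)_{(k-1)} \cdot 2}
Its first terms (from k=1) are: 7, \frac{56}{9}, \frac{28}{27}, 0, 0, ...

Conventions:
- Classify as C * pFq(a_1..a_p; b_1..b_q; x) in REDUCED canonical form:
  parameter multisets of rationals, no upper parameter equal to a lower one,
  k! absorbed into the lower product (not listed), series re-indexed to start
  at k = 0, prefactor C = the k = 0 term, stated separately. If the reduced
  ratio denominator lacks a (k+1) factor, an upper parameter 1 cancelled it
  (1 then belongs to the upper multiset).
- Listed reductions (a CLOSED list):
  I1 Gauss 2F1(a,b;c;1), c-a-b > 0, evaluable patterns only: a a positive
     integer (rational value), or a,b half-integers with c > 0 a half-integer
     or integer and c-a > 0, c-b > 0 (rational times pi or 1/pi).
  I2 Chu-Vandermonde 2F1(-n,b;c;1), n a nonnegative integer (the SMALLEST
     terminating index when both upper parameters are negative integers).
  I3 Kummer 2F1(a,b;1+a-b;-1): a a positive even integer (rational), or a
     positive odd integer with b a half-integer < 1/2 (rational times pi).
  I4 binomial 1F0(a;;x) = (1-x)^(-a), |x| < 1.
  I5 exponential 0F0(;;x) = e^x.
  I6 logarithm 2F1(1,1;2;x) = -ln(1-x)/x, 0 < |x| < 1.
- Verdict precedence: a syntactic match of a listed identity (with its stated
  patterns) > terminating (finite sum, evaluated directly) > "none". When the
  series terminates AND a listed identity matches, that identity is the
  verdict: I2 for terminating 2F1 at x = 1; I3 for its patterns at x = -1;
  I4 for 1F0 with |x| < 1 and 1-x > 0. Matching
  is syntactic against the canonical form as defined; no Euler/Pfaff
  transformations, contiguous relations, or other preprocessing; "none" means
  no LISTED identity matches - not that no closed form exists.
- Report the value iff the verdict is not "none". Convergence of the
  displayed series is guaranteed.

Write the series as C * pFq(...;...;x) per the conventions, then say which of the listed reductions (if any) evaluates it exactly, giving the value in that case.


At argument -\frac{4}{3}: a 1F1 with upper {-2}, lower {3}, scaled by C = 7. Verdict: terminating - upper -2 stops the sum at k = 2; the 3 terms are added exactly. Sum: \frac{385}{27}.

Key observation: with t_0 = 7, the lower running product (C = 7, x = -4/3) is a rising factorial.
Term ratio: r(k) = -\frac{4}{3} * (k-2) / [(k+3) (k+1)] ; factor over Q: parameters, x = -\frac{4}{3}, and C = 7.


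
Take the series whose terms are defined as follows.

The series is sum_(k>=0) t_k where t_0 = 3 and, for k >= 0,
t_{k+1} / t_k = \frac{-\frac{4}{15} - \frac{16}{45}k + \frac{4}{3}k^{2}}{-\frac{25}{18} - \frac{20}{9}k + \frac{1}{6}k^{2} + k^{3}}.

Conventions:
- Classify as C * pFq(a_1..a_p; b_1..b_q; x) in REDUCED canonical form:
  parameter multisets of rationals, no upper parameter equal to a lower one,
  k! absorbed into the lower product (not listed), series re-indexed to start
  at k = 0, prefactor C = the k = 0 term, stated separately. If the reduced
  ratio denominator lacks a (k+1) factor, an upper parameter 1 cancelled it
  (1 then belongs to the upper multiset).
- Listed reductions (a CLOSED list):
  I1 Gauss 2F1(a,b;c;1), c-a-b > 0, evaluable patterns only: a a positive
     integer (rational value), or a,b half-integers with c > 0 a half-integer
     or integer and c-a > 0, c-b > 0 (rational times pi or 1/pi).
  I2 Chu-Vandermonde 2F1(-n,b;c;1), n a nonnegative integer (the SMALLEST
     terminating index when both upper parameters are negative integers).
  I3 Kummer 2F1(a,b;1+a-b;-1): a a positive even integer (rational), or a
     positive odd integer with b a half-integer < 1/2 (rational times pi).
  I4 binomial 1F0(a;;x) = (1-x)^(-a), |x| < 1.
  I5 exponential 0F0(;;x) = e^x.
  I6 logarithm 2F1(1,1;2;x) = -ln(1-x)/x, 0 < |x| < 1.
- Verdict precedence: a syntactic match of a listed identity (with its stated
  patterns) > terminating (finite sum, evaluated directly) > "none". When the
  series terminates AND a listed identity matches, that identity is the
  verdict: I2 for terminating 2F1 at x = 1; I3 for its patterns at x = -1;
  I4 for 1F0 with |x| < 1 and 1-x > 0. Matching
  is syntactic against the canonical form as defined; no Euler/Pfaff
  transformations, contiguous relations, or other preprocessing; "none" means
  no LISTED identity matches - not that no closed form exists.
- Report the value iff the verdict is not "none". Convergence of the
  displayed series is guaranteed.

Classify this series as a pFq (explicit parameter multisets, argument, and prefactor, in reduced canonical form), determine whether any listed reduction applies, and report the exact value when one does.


At argument \frac{4}{3}: a 2F2 with upper {-\frac{3}{5}, \frac{1}{3}}, lower {-\frac{5}{3}, \frac{5}{6}}, scaled by C = 3. Verdict: none. A 2F2 with upper {-\frac{3}{5}, \frac{1}{3}} fits none of I1-I6 at x = \frac{4}{3}; the sum runs forever.

First insight: x = \frac{4}{3} and roots of the ratio polynomials (prefactor 3) are the negated parameters.
Consecutive-term ratio: r(k) = \frac{4}{3} * (k-\frac{3}{5}) (k+\frac{1}{3}) / [(k-\frac{5}{3}) (k+\frac{5}{6}) (k+1)] - rational in k. x = \frac{4}{3}; t_0 = 3; negate the roots.


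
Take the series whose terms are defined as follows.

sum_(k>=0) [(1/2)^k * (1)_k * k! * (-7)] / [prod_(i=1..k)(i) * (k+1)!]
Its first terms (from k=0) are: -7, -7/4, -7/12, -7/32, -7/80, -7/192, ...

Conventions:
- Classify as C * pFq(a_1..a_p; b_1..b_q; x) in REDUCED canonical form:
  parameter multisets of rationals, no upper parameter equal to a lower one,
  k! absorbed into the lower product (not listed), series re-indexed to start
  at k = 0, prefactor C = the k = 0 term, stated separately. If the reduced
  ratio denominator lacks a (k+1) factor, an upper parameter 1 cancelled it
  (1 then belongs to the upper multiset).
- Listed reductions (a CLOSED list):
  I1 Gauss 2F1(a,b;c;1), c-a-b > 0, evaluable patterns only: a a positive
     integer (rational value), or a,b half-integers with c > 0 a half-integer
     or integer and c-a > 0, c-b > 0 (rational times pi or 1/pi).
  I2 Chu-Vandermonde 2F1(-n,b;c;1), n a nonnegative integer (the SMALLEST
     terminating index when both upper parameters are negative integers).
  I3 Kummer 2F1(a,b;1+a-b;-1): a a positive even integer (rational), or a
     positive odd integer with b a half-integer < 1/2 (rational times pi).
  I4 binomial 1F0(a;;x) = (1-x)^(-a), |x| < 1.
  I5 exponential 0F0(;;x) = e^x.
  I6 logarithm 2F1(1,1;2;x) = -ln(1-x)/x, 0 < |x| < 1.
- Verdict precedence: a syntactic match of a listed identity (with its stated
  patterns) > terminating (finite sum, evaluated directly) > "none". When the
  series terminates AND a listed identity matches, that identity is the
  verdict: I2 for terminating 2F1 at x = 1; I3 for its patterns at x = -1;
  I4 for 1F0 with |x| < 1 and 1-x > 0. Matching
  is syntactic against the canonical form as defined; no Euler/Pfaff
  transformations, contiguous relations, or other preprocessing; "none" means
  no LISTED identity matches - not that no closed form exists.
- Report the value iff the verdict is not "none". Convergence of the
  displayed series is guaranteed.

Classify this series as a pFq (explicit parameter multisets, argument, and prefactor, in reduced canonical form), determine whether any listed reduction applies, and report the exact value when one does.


At argument 1/2: a 2F1 with upper {1, 1}, lower {2}, scaled by C = -7. Verdict: logarithm (I6) matches (the logarithm: parameters (1,1;2), x = 1/2). Its exact value is 14 * ln(1/2).

The tell: t_0 being -7, the product of the first k integers (C = -7, x = 1/2) is k!.
Term ratio: r(k) = (1/2) * (k+1) (k+1) / [(k+2) (k+1)] - rational in k, leading ratio (1/2); with t_0 = -7, classification follows.


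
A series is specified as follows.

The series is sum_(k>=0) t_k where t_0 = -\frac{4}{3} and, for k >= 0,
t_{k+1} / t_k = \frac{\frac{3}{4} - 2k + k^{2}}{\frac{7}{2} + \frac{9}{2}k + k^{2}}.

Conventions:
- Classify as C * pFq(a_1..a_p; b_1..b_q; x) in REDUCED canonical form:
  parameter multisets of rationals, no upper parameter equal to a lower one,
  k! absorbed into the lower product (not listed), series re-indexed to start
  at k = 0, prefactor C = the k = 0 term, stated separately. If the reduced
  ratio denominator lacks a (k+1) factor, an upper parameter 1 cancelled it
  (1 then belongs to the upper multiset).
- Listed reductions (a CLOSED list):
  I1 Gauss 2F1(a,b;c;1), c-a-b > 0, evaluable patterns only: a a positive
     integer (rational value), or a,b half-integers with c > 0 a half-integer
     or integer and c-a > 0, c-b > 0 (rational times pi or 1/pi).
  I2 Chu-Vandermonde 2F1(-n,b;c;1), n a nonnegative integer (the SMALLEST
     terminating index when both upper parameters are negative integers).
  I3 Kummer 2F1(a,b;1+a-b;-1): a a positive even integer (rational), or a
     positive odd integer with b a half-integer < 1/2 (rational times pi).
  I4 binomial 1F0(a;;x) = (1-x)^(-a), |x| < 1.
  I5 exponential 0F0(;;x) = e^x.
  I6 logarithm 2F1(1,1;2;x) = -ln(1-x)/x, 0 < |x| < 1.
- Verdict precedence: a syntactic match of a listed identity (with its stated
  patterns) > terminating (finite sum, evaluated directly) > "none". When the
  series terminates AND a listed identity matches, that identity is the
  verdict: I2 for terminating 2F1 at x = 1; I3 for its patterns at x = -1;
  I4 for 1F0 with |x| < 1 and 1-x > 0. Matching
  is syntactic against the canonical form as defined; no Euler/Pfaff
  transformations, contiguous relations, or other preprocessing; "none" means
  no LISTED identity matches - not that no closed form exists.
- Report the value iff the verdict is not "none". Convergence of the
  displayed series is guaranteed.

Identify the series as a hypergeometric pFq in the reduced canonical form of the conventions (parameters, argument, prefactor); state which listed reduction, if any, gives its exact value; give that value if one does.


Prefactor -\frac{4}{3}, argument 1: 2F1 with upper {-\frac{3}{2}, -\frac{1}{2}} over lower {\frac{7}{2}}. Verdict: this is the half-integer Gauss pattern (I1) (x = 1; upper {-\frac{3}{2}, -\frac{1}{2}} half-integers, c = \frac{7}{2} in the evaluable pattern). Its exact value is \left(-\frac{525}{1024}\right) \cdot \pi.

The tell: t_0 being -\frac{4}{3}, factor the ratio over Q (C = -4/3, x = 1): negated roots = parameters.
Consecutive-term ratio: r(k) = 1 * (k-\frac{3}{2}) (k-\frac{1}{2}) / [(k+\frac{7}{2}) (k+1)] - rational in k, leading ratio 1; with t_0 = -\frac{4}{3}, classification follows.


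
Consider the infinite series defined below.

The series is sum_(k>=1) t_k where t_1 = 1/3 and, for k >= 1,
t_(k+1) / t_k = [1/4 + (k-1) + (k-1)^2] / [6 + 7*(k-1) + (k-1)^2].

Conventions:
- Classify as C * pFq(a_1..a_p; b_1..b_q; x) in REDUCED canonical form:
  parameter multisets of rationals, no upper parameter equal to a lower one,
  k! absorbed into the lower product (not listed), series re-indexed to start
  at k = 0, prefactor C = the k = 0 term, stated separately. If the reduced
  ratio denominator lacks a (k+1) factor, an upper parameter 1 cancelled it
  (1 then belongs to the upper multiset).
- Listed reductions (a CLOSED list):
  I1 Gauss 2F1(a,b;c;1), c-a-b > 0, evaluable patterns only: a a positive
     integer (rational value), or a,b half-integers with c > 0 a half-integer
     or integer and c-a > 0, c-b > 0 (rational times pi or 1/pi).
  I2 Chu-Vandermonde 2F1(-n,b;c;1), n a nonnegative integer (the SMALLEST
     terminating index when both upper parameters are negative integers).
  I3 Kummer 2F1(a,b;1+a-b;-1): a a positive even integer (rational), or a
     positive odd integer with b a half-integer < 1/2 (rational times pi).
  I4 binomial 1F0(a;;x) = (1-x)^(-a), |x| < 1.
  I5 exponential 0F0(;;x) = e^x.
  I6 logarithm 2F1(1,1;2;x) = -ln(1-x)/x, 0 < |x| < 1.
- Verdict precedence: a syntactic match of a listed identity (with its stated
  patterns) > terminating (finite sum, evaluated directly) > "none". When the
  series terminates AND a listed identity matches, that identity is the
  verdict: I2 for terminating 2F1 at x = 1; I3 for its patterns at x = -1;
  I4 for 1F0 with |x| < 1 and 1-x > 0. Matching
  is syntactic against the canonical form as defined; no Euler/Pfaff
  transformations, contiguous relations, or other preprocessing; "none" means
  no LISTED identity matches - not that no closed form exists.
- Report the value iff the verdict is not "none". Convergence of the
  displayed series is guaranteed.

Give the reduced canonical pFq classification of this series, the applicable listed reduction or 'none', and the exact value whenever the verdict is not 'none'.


Classification (C = 1/3): 2F1 with upper {1/2, 1/2}, lower {6}, argument x = 1. Verdict at x = 1: Gauss's theorem I1 (half-integer case) matches (x = 1; upper {1/2, 1/2} half-integers, c = 6 in the evaluable pattern). Sum: (65536/59535) / pi.

The tell: with t_0 = 1/3, the expanded ratio factors over Q; C = 1/3, roots give parameters.
Consecutive-term ratio: r(k) = 1 * (k+1/2) (k+1/2) / [(k+6) (k+1)] - rational in k. x = 1; t_0 = 1/3; negate the roots.


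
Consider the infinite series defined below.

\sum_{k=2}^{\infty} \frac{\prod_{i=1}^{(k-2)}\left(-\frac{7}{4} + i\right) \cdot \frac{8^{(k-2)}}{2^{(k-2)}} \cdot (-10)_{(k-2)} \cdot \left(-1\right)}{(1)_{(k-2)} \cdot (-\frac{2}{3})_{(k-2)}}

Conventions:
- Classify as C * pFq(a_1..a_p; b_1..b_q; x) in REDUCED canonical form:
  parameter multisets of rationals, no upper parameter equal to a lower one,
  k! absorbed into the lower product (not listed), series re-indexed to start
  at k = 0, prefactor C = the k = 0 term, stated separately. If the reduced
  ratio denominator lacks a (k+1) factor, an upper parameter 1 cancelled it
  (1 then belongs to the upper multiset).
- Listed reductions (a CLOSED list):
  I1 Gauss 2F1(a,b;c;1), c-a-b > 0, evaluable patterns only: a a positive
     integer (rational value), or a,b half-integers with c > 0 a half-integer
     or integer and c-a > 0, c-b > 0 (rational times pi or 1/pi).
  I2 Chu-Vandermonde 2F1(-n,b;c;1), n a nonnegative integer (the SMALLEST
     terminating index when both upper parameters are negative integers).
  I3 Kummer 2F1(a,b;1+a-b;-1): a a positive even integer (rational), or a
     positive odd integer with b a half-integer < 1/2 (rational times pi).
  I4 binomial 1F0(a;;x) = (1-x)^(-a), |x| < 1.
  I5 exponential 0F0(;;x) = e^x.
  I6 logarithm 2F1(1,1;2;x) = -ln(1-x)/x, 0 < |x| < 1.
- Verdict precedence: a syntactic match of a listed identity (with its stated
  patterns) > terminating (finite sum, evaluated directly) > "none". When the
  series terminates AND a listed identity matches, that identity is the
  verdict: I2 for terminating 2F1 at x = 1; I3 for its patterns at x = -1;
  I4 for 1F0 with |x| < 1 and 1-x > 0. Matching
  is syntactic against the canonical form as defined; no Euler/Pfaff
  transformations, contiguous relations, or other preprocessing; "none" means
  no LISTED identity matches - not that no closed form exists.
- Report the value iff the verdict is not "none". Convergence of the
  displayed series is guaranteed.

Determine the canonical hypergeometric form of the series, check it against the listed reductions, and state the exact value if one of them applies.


Structural cue: t_0 being -1, the two k-th powers (C = -1, x = 4) combine into one argument.
Term ratio: r(k) = 4 * (k-10) (k-\frac{3}{4}) / [(k-\frac{2}{3}) (k+1)] - poly over poly, x = 4 from leading terms; C = -1 at k = 0.

Prefactor -1, argument 4: 2F1 with upper {-10, -\frac{3}{4}} over lower {-\frac{2}{3}}. Verdict: terminating. With -10 upstairs the series is a 11-term polynomial sum; evaluated term by term. Hence: -\frac{4259572045}{107008}.


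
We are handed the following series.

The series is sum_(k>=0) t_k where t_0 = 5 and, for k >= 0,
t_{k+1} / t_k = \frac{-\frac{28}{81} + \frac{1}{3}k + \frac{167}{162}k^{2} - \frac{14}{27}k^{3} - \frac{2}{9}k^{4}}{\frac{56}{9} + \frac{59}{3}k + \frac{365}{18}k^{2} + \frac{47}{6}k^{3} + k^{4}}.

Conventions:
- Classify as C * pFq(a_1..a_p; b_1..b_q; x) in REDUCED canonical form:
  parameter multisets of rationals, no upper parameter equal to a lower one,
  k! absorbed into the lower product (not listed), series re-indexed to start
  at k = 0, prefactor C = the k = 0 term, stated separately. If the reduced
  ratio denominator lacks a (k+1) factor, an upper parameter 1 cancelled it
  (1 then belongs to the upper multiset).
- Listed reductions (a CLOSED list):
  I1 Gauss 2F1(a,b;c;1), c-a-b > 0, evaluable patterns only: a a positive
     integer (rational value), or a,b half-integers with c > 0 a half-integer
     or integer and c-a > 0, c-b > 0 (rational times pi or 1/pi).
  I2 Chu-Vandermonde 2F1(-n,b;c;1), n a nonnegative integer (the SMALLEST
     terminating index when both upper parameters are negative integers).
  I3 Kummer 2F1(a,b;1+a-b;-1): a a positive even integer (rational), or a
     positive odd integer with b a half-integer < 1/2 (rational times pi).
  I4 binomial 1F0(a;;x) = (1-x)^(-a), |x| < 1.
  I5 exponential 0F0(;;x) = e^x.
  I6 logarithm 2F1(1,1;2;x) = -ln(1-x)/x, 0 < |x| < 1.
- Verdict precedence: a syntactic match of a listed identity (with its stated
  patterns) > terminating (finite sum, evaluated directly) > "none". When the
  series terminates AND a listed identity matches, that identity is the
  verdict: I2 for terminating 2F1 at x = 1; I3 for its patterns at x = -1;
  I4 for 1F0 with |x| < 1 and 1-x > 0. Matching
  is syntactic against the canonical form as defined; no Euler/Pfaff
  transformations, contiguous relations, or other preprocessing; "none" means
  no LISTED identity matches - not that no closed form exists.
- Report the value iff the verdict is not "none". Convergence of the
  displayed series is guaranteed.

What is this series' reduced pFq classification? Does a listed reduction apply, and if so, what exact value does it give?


Classification (C = 5): 2F1 with upper {-\frac{4}{3}, -\frac{1}{2}}, lower {\frac{8}{3}}, argument x = -\frac{2}{9}. Verdict: none - this 2F1 at x = -\frac{2}{9} matches no listed pattern, and upper {-\frac{4}{3}, -\frac{1}{2}} holds no stopper.

Key step: x = -\frac{2}{9} and the parameter 7/2 appears in both the upper and lower lists and cancels (alongside the other common factor).
Adjacent-term ratio: r(k) = -\frac{2}{9} * (k-\frac{4}{3}) (k-\frac{1}{2}) / [(k+\frac{8}{3}) (k+1)] - rational in k, leading ratio -\frac{2}{9}; with t_0 = 5, classification follows.


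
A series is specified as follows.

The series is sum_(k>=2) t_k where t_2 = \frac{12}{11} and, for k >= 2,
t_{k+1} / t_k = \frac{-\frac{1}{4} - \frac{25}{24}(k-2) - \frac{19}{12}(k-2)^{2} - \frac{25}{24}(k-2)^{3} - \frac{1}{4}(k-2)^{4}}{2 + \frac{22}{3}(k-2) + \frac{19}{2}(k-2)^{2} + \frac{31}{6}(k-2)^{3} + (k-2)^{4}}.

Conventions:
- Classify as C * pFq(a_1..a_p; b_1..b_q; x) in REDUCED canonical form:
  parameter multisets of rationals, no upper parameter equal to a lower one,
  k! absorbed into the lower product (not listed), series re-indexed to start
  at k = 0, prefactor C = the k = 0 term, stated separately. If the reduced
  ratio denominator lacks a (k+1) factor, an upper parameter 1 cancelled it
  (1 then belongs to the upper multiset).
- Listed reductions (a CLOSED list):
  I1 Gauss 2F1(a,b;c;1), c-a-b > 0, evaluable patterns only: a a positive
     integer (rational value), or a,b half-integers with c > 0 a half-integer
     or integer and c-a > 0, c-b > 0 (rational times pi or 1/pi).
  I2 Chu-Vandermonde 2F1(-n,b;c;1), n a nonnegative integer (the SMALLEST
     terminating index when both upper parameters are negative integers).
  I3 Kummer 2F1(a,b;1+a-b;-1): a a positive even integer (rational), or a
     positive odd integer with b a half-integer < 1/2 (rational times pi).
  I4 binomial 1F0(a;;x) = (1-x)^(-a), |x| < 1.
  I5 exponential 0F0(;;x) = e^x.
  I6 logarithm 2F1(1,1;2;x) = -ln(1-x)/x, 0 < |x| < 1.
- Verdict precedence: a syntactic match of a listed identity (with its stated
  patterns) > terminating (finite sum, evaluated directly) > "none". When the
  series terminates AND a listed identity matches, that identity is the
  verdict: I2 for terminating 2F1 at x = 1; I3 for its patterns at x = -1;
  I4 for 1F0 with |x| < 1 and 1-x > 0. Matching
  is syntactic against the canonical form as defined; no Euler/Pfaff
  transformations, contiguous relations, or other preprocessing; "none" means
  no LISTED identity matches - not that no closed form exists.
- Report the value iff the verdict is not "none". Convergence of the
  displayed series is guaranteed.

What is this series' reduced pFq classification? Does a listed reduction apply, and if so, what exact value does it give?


Prefactor \frac{12}{11}, argument -\frac{1}{4}: 2F1 with upper {1, 1} over lower {2}. Verdict (x = -\frac{1}{4}): logarithm (I6) applies (the logarithm: parameters (1,1;2), x = -\frac{1}{4}). Hence: \frac{48}{11} \cdot \ln\left(\frac{5}{4}\right).

The tell: t_0 being \frac{12}{11}, roots of the ratio polynomials (C = 12/11, x = -1/4) are the negated parameters.
Term ratio: r(k) = -\frac{1}{4} * (k+1) (k+1) / [(k+2) (k+1)] - poly over poly, x = -\frac{1}{4} from leading terms; C = \frac{12}{11} at k = 0.


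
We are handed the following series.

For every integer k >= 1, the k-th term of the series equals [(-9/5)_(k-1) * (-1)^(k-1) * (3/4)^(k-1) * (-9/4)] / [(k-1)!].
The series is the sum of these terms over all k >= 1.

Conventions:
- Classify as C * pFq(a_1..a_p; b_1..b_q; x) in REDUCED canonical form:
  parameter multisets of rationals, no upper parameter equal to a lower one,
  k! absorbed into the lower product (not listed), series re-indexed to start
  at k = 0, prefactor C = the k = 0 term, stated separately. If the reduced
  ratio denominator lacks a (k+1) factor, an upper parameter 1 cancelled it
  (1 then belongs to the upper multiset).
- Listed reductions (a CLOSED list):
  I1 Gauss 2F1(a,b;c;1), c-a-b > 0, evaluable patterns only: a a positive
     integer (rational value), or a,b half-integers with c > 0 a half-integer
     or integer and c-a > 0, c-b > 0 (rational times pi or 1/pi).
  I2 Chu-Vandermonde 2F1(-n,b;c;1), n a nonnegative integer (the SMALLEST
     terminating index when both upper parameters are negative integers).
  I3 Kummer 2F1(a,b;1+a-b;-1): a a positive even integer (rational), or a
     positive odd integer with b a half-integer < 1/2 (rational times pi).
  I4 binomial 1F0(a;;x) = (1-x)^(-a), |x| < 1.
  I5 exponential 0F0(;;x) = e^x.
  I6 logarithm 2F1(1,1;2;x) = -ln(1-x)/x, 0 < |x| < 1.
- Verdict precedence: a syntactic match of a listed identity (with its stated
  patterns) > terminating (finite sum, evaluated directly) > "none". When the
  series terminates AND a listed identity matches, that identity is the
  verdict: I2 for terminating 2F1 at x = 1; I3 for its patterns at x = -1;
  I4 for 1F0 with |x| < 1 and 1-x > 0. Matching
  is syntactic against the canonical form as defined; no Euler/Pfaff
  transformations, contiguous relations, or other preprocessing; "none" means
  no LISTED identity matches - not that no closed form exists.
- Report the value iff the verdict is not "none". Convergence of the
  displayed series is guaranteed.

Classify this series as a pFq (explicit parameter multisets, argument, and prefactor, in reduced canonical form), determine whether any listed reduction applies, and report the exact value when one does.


Structural cue: from the first term -9/4: the (-1)^k factor (prefactor -9/4) folds into the argument's sign.
Term ratio: r(k) = (-3/4) * (k-9/5) / [(k+1)] - rational; roots negated = parameters, x = (-3/4), C = -9/4.

x = -3/4 here; the reduced form reads 1F0, upper {-9/5}, lower {-}, C = -9/4. Verdict at x = -3/4: the binomial series (I4) matches (the 1F0 binomial series: exponent 9/5, x = -3/4). Hence: (-9/4) * (7/4)^(9/5).


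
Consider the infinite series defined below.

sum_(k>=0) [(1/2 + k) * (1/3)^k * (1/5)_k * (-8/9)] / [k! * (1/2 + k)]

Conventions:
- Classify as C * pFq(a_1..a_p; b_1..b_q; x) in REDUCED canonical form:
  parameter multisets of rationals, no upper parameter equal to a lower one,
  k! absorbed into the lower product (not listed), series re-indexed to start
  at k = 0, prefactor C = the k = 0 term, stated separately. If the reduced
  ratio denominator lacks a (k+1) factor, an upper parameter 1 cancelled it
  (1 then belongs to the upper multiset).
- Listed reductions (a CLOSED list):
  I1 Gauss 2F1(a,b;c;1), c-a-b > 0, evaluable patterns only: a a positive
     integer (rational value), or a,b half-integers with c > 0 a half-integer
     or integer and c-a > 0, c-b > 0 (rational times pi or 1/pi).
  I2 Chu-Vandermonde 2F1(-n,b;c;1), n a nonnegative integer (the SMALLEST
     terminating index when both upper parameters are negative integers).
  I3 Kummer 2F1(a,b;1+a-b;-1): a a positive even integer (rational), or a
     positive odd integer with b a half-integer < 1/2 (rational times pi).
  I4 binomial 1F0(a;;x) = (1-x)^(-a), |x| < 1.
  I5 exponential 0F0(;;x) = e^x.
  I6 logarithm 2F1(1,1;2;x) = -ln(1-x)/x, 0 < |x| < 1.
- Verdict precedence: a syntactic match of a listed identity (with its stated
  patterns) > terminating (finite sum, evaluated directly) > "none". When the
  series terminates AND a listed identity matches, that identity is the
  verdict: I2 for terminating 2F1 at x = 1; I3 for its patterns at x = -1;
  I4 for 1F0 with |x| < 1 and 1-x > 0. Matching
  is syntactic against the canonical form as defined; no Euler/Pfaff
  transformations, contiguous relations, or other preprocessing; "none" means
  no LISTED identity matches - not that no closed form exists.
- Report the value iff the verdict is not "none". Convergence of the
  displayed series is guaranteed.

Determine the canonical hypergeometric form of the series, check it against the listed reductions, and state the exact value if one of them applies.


Prefactor -8/9, argument 1/3: 1F0 with upper {1/5} over lower {-}. Verdict: this is binomial (I4) (the 1F0 binomial series: exponent -1/5, x = 1/3). Hence: (-8/9) * (2/3)^(-1/5).

The tell: t_0 = -8/9 here, and k + 1/2 divides numerator and denominator alike; prefactor -8/9 after cancelling.
Term ratio: r(k) = (1/3) * (k+1/5) / [(k+1)] - rational in k. x = (1/3); t_0 = -8/9; negate the roots.


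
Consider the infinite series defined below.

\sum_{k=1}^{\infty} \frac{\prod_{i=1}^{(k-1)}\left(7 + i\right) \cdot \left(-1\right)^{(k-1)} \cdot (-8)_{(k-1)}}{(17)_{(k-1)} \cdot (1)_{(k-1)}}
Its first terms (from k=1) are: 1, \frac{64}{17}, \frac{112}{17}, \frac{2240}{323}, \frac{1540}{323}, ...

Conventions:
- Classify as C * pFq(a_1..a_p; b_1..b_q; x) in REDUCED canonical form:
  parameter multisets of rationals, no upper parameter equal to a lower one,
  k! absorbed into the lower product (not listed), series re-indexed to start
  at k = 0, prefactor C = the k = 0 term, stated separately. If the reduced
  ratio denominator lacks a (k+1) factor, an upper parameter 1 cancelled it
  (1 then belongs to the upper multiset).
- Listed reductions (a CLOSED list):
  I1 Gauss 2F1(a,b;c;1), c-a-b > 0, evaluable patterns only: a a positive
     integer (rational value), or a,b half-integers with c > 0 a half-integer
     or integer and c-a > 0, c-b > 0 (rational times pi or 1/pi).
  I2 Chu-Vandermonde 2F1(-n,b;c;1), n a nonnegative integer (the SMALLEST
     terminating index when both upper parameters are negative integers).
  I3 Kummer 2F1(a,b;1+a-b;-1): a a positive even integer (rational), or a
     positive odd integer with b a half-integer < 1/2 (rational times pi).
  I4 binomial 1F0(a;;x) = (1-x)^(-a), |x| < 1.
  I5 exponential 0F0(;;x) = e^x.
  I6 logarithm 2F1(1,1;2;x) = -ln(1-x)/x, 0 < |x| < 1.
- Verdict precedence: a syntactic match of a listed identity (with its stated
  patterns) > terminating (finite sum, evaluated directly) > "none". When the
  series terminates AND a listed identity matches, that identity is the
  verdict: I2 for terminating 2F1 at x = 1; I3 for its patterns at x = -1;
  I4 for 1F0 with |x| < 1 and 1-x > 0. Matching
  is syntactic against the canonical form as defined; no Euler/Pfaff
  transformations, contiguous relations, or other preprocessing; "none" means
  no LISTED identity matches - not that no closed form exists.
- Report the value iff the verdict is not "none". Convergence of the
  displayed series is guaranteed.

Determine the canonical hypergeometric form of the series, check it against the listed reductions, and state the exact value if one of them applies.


First insight: with t_0 = 1, (1)_k (C = 1) is k! itself.
Ratio: r(k) = -1 * (k-8) (k+8) / [(k+17) (k+1)] - poly over poly, x = -1 from leading terms; C = 1 at k = 0.

x = -1 here; the reduced form reads 2F1, upper {-8, 8}, lower {17}, C = 1. Verdict: this is Kummer's theorem (I3) (x = -1; c = 17 equals 1+a-b for upper {-8, 8}: listed pattern). Value: 26.


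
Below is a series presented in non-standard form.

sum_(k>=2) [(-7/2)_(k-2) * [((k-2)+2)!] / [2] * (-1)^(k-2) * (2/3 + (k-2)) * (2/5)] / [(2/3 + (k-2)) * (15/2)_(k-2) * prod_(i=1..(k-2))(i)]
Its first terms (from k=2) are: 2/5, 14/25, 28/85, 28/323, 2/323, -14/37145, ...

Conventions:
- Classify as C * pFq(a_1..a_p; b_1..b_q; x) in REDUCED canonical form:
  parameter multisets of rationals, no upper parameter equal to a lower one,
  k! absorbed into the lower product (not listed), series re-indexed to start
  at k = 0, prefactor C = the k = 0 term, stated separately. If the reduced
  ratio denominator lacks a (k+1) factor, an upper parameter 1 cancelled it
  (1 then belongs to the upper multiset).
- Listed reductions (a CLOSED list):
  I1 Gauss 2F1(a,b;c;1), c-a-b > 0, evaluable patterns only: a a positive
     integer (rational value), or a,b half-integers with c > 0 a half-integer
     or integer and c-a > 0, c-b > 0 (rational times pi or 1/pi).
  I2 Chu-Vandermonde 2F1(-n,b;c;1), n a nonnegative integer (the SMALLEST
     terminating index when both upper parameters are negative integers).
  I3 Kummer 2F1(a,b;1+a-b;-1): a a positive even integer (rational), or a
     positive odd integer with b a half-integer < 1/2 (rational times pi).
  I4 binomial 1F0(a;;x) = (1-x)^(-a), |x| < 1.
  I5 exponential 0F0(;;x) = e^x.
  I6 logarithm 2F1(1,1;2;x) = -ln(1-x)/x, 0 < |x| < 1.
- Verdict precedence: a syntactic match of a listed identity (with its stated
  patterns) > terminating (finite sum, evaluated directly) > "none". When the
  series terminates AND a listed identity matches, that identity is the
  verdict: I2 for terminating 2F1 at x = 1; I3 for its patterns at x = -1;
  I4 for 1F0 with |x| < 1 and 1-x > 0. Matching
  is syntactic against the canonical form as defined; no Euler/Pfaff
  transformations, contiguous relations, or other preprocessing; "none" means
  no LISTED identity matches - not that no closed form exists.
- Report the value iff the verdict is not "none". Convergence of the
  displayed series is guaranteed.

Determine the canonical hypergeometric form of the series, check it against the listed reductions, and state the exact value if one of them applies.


x = -1 here; the reduced form reads 2F1, upper {-7/2, 3}, lower {15/2}, C = 2/5. Verdict: this is Kummer (I3) (x = -1; c = 15/2 equals 1+a-b for upper {-7/2, 3}: listed pattern). Sum: (9009/20480) * pi.

Key step: t_0 being 2/5, the factorial ratio (C = 2/5, x = -1) (k+a-1)!/(a-1)! is a rising factorial (a)_k.
Ratio: r(k) = (-1) * (k-7/2) (k+3) / [(k+15/2) (k+1)] - poly over poly, x = (-1) from leading terms; C = 2/5 at k = 0.


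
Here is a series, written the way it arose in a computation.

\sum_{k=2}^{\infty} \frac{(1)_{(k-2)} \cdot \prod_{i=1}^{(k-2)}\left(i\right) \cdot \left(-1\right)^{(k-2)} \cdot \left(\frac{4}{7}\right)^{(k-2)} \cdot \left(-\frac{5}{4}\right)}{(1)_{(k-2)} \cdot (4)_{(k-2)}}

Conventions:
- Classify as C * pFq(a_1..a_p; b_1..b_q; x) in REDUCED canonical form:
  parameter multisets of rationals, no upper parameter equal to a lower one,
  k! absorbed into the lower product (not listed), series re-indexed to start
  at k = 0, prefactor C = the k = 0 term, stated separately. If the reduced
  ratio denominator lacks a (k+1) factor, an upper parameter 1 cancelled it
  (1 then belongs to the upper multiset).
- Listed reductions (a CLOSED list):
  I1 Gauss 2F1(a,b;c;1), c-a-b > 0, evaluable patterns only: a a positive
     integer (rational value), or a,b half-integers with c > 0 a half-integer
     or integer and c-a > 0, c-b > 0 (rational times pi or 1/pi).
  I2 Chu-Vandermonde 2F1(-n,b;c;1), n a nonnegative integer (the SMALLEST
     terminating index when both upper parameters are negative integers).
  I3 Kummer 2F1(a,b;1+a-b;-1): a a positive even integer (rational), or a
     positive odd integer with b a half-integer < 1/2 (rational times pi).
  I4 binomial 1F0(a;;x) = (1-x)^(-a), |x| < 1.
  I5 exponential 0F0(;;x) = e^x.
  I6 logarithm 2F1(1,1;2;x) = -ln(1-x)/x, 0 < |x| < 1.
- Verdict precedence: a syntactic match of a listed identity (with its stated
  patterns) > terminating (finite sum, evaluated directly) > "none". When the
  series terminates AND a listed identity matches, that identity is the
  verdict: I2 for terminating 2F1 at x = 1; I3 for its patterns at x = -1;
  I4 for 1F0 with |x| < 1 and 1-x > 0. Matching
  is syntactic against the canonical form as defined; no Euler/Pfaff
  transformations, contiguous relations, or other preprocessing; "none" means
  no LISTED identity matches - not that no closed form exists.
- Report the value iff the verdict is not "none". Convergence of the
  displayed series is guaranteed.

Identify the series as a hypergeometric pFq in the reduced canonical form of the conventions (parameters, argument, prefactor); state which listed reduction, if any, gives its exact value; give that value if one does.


This is -\frac{5}{4} * 2F1(1, 1; 4; -\frac{4}{7}) in reduced canonical form. Verdict: none. No listed pattern accepts 2F1(1, 1; 4; -\frac{4}{7}).

First insight: t_0 = -\frac{5}{4} here, and the (-1)^k factor (C = -5/4, x = -4/7) folds into the argument's sign.
Consecutive-term ratio: r(k) = -\frac{4}{7} * (k+1) (k+1) / [(k+4) (k+1)] - rational; roots negated = parameters, x = -\frac{4}{7}, C = -\frac{5}{4}.


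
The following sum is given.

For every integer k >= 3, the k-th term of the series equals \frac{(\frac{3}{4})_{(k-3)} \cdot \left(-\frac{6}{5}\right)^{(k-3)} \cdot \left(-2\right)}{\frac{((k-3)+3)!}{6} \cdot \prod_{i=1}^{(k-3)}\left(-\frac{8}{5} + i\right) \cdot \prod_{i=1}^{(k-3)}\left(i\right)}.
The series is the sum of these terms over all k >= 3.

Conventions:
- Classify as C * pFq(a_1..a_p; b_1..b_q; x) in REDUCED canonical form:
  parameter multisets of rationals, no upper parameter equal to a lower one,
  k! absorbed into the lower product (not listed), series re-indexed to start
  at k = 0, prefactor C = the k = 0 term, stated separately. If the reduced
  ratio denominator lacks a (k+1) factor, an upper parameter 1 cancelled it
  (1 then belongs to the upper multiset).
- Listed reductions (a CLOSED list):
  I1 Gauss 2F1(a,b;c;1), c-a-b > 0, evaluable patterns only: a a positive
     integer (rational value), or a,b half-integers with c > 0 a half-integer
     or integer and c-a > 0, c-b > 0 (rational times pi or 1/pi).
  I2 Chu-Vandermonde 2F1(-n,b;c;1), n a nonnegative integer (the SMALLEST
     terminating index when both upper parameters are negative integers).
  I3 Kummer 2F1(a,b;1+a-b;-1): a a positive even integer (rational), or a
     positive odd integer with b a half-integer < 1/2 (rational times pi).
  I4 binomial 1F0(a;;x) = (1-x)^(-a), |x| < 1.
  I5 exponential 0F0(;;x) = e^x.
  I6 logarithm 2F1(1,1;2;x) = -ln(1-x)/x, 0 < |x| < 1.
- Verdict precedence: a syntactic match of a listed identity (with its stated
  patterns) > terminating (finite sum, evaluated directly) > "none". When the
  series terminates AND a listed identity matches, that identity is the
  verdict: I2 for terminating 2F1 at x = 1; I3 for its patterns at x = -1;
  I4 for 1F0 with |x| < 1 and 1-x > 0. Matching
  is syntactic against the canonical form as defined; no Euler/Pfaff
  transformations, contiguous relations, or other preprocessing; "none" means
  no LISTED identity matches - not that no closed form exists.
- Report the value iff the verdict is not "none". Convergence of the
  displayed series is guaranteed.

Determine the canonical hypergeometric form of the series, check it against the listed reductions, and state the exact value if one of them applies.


The tell: from the first term -2: the product of the first k integers (C = -2) is k!.
Ratio: r(k) = -\frac{6}{5} * (k+\frac{3}{4}) / [(k-\frac{3}{5}) (k+4) (k+1)] - rational in k, leading ratio -\frac{6}{5}; with t_0 = -2, classification follows.

Reduced: x = -\frac{6}{5}, 1F2, upper = {\frac{3}{4}}, lower = {-\frac{3}{5}, 4}, C = -2. Verdict: none. A 1F2 with upper {\frac{3}{4}} fits none of I1-I6 at x = -\frac{6}{5}; the sum runs forever.


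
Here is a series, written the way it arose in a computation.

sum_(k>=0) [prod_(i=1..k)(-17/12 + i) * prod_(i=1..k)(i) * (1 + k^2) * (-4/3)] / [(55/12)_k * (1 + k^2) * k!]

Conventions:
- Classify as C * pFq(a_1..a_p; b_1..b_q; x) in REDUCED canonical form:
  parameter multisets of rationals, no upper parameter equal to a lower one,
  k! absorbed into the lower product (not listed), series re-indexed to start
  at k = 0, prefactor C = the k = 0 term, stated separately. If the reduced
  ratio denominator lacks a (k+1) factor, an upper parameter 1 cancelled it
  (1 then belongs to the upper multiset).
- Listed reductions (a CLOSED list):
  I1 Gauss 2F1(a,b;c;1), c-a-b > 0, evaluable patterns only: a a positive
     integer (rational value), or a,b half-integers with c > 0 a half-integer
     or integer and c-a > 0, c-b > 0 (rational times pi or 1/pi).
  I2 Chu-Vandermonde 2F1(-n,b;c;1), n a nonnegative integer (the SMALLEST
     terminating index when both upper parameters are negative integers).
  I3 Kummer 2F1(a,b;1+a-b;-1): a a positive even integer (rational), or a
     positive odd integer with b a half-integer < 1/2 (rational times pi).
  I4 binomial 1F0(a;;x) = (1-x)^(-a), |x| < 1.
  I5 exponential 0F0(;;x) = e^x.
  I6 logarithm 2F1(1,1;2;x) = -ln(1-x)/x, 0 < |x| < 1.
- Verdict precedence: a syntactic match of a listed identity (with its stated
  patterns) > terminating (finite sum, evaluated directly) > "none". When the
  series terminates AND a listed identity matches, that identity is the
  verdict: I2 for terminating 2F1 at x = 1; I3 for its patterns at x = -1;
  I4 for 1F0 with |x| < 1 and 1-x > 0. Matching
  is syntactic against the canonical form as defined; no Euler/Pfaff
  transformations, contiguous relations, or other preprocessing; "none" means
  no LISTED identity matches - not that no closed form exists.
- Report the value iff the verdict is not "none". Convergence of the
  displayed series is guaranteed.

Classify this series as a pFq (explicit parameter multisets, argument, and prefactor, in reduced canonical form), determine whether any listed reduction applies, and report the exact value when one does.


Prefactor -4/3, argument 1: 2F1 with upper {-5/12, 1} over lower {55/12}. Verdict (x = 1): Gauss (I1, integer-parameter pattern) applies (x = 1: the Gamma ratio telescopes since c-a-b = 4 > 0 and a = 1 in Z>0). Its exact value is -43/36.

The tell: x = 1 and the running product (prefactor -4/3) telescopes to a rising factorial.
Consecutive-term ratio: r(k) = 1 * (k-5/12) (k+1) / [(k+55/12) (k+1)] - rational; roots negated = parameters, x = 1, C = -4/3.
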